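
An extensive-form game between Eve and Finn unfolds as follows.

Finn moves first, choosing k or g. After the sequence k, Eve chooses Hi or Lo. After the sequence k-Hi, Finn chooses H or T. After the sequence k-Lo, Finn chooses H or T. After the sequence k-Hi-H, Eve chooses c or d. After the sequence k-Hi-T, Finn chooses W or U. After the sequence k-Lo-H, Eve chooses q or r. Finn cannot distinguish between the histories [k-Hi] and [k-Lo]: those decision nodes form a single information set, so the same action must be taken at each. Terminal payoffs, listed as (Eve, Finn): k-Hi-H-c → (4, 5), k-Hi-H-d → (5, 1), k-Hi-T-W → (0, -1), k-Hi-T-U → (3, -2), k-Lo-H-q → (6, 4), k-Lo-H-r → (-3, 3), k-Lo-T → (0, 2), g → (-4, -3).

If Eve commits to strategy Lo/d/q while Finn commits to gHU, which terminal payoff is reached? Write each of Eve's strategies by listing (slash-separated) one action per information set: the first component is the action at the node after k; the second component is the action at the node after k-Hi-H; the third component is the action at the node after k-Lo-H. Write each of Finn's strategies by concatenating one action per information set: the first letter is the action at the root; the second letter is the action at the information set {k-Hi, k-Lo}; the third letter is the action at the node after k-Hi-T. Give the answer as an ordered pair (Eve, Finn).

Trace the play path from the root:
  Finn plays g
→ terminal payoff (-4, -3).
(Eve's choice at the node after k is never reached on this path, so it doesn't affect the outcome.)

(-4, -3)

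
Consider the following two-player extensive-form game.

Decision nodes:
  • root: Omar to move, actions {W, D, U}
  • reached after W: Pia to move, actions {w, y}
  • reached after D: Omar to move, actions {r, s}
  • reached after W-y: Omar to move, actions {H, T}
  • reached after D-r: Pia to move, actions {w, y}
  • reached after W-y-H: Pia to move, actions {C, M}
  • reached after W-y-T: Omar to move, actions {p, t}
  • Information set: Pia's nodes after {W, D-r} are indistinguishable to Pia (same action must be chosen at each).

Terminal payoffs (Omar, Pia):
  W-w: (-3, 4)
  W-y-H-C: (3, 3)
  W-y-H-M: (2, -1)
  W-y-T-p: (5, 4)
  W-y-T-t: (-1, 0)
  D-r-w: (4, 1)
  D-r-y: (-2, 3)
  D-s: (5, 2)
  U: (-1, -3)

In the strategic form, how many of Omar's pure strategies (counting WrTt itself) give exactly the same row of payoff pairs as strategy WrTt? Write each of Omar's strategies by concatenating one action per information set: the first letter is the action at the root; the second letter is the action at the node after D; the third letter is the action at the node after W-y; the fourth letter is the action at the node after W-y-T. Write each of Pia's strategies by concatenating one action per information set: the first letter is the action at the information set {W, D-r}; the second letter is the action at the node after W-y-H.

Row for WrTt (columns wC, wM, yC, yM): (-3,4) (-3,4) (-1,0) (-1,0).
Under WrTt, Omar's choice at the node after D can never be reached regardless of what Pia does, so varying those choices leaves every outcome unchanged.
Holding the reachable choices fixed and varying the unreachable one freely already gives 2 equivalent strategies.
No other strategy reproduces this row, so those 2 are the full class: WrTt, WsTt.

2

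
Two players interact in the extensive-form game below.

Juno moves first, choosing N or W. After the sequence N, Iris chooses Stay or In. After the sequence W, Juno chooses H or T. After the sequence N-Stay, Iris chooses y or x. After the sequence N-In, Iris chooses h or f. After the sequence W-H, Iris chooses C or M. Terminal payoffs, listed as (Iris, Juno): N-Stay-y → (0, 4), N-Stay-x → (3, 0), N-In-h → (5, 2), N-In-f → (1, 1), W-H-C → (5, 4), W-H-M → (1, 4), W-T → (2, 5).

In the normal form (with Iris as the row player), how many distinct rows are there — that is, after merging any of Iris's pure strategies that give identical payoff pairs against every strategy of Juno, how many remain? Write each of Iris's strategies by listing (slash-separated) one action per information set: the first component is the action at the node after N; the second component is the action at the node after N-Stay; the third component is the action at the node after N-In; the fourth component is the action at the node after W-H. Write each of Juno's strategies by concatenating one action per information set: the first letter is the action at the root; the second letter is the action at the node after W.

Iris has 16 pure strategies: Stay/y/h/C, Stay/y/h/M, Stay/y/f/C, Stay/y/f/M, Stay/x/h/C, Stay/x/h/M, Stay/x/f/C, Stay/x/f/M, In/y/h/C, In/y/h/M, In/y/f/C, In/y/f/M, In/x/h/C, In/x/h/M, In/x/f/C, In/x/f/M. Columns: NH, NT, WH, WT.
{Stay/y/h/C, Stay/y/f/C} → row (0,4) (0,4) (5,4) (2,5)
{Stay/y/h/M, Stay/y/f/M} → row (0,4) (0,4) (1,4) (2,5)
{Stay/x/h/C, Stay/x/f/C} → row (3,0) (3,0) (5,4) (2,5)
{Stay/x/h/M, Stay/x/f/M} → row (3,0) (3,0) (1,4) (2,5)
{In/y/h/C, In/x/h/C} → row (5,2) (5,2) (5,4) (2,5)
{In/y/h/M, In/x/h/M} → row (5,2) (5,2) (1,4) (2,5)
{In/y/f/C, In/x/f/C} → row (1,1) (1,1) (5,4) (2,5)
{In/y/f/M, In/x/f/M} → row (1,1) (1,1) (1,4) (2,5)
That's 8 distinct rows out of 16 strategies.

8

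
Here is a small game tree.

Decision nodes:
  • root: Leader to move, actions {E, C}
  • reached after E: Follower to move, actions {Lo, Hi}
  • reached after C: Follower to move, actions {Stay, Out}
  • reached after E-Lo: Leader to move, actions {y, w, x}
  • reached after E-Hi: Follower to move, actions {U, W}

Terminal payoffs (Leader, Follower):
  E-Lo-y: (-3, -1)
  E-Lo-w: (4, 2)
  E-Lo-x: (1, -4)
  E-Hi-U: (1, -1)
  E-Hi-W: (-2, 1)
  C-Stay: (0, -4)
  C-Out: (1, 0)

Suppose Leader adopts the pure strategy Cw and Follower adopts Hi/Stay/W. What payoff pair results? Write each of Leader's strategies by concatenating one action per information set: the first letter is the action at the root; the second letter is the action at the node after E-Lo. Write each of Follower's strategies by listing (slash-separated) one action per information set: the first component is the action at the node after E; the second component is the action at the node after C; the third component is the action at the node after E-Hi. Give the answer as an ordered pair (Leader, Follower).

Trace the play path from the root:
  Leader plays C
  Follower plays Stay at [C]
→ terminal payoff (0, -4).
(Leader's choice at the node after E-Lo is never reached on this path, so it doesn't affect the outcome.)

(0, -4)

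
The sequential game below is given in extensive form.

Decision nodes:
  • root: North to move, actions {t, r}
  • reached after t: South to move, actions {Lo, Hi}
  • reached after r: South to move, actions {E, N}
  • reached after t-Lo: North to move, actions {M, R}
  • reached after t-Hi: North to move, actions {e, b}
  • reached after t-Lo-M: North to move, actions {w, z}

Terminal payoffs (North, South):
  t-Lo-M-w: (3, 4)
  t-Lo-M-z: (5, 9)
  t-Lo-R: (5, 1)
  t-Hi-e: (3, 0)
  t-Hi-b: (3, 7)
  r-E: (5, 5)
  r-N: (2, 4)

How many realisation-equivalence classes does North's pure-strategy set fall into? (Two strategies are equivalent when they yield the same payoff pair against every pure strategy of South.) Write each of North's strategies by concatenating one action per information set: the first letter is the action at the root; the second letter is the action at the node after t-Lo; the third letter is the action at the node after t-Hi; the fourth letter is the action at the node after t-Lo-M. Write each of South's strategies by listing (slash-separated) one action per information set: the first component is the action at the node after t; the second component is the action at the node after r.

7

North has 16 pure strategies: tMew, tMez, tMbw, tMbz, tRew, tRez, tRbw, tRbz, rMew, rMez, rMbw, rMbz, rRew, rRez, rRbw, rRbz. Columns: Lo/E, Lo/N, Hi/E, Hi/N.
{tMew} → row (3,4) (3,4) (3,0) (3,0)
{tMez} → row (5,9) (5,9) (3,0) (3,0)
{tMbw} → row (3,4) (3,4) (3,7) (3,7)
{tMbz} → row (5,9) (5,9) (3,7) (3,7)
{tRew, tRez} → row (5,1) (5,1) (3,0) (3,0)
{tRbw, tRbz} → row (5,1) (5,1) (3,7) (3,7)
{rMew, rMez, rMbw, rMbz, rRew, rRez, rRbw, rRbz} → row (5,5) (2,4) (5,5) (2,4)
That's 7 distinct rows out of 16 strategies.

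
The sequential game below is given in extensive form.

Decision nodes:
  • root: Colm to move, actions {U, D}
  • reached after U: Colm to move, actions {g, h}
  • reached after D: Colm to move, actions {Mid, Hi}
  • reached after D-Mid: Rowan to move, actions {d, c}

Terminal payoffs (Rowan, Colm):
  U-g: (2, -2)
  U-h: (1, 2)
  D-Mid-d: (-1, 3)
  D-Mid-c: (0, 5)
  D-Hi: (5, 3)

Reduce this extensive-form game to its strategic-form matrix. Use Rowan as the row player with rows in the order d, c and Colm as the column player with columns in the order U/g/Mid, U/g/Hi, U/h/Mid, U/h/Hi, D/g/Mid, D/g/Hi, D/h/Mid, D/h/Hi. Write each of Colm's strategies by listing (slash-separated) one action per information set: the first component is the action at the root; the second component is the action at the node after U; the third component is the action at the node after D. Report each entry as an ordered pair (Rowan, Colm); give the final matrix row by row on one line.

d: (2,-2) (2,-2) (1,2) (1,2) (-1,3) (5,3) (-1,3) (5,3) | c: (2,-2) (2,-2) (1,2) (1,2) (0,5) (5,3) (0,5) (5,3)

Row d: U/g/Mid→(2,-2), U/g/Hi→(2,-2), U/h/Mid→(1,2), U/h/Hi→(1,2), D/g/Mid→(-1,3), D/g/Hi→(5,3), D/h/Mid→(-1,3), D/h/Hi→(5,3)
Row c: U/g/Mid→(2,-2), U/g/Hi→(2,-2), U/h/Mid→(1,2), U/h/Hi→(1,2), D/g/Mid→(0,5), D/g/Hi→(5,3), D/h/Mid→(0,5), D/h/Hi→(5,3)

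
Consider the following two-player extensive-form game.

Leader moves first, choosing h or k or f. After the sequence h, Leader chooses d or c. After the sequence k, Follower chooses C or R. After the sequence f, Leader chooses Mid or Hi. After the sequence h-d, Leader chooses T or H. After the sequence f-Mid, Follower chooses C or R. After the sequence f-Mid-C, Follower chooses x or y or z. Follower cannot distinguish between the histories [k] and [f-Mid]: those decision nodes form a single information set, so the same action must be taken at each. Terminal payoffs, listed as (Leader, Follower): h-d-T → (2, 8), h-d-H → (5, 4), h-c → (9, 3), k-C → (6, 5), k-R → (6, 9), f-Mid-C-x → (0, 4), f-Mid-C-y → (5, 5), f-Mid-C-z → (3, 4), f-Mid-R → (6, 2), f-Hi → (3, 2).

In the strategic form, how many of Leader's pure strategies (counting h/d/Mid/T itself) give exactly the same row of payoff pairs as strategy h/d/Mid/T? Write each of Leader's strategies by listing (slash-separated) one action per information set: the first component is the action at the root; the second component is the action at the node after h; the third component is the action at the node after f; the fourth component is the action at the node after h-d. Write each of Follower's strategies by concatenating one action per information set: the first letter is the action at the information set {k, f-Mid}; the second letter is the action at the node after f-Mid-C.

2

Row for h/d/Mid/T (columns Cx, Cy, Cz, Rx, Ry, Rz): (2,8) (2,8) (2,8) (2,8) (2,8) (2,8).
Under h/d/Mid/T, Leader's choice at the node after f can never be reached regardless of what Follower does, so varying those choices leaves every outcome unchanged.
Holding the reachable choices fixed and varying the unreachable one freely already gives 2 equivalent strategies.
No other strategy reproduces this row, so those 2 are the full class: h/d/Mid/T, h/d/Hi/T.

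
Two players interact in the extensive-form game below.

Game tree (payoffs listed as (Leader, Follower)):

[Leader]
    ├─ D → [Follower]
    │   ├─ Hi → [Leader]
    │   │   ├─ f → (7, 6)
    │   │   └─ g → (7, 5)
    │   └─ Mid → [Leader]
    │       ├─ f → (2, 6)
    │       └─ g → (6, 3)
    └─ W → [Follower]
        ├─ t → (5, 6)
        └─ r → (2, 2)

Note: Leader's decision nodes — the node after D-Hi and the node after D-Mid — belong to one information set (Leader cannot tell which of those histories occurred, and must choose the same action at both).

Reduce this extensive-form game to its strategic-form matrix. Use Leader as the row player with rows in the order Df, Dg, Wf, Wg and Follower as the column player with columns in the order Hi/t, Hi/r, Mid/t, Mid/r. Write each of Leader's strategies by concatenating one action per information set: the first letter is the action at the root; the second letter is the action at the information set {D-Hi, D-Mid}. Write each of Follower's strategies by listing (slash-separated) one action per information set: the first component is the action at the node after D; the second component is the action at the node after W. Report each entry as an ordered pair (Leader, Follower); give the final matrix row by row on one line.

Df: (7,6) (7,6) (2,6) (2,6) | Dg: (7,5) (7,5) (6,3) (6,3) | Wf: (5,6) (2,2) (5,6) (2,2) | Wg: (5,6) (2,2) (5,6) (2,2)

         Hi/t     Hi/r    Mid/t    Mid/r
  Df    (7,6)    (7,6)    (2,6)    (2,6)
  Dg    (7,5)    (7,5)    (6,3)    (6,3)
  Wf    (5,6)    (2,2)    (5,6)    (2,2)
  Wg    (5,6)    (2,2)    (5,6)    (2,2)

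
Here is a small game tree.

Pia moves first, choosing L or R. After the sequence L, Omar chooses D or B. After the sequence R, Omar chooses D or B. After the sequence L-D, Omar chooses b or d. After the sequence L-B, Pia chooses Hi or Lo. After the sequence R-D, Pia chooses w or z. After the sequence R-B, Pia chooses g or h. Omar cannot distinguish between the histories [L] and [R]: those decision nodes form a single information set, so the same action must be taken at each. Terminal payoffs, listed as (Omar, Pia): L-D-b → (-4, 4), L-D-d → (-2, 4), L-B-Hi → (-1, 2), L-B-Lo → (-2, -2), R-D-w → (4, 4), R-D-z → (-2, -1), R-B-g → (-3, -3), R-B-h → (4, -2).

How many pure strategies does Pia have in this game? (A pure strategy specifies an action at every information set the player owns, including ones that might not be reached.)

16

Pia owns the root with actions {L, R} — two choices.
Pia owns the node after L-B with actions {Hi, Lo} — two choices.
Pia owns the node after R-D with actions {w, z} — two choices.
Pia owns the node after R-B with actions {g, h} — two choices.
A pure strategy fixes one action at each information set independently, so the count is the product 2 × 2 × 2 × 2 = 16.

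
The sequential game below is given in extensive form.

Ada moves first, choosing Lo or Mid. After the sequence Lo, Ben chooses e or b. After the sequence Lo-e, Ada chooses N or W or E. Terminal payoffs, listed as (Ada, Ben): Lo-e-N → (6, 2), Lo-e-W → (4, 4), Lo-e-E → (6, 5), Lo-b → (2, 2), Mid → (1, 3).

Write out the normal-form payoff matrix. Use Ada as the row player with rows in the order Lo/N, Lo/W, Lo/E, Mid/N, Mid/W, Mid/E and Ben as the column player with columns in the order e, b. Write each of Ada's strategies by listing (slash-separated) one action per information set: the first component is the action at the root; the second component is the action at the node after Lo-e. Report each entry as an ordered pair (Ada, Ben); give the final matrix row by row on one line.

Lo/N: (6,2) (2,2) | Lo/W: (4,4) (2,2) | Lo/E: (6,5) (2,2) | Mid/N: (1,3) (1,3) | Mid/W: (1,3) (1,3) | Mid/E: (1,3) (1,3)

             e        b
 Lo/N    (6,2)    (2,2)
 Lo/W    (4,4)    (2,2)
 Lo/E    (6,5)    (2,2)
Mid/N    (1,3)    (1,3)
Mid/W    (1,3)    (1,3)
Mid/E    (1,3)    (1,3)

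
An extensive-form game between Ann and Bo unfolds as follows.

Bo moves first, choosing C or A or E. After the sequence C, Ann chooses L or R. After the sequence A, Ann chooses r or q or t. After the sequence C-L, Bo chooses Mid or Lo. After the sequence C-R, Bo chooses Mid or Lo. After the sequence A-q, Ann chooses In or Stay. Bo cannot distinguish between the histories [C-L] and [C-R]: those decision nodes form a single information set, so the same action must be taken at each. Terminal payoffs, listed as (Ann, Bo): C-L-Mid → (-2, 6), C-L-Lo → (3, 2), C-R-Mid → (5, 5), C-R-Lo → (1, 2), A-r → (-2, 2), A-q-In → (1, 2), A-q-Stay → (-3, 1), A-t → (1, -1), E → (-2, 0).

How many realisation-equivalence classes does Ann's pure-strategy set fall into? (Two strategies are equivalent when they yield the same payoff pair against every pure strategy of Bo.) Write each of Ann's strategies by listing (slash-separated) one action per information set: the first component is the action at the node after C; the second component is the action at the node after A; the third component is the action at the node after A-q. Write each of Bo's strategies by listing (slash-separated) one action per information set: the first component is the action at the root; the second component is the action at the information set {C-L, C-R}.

Ann has 12 pure strategies: L/r/In, L/r/Stay, L/q/In, L/q/Stay, L/t/In, L/t/Stay, R/r/In, R/r/Stay, R/q/In, R/q/Stay, R/t/In, R/t/Stay. Columns: C/Mid, C/Lo, A/Mid, A/Lo, E/Mid, E/Lo.
{L/r/In, L/r/Stay} → row (-2,6) (3,2) (-2,2) (-2,2) (-2,0) (-2,0)
{L/q/In} → row (-2,6) (3,2) (1,2) (1,2) (-2,0) (-2,0)
{L/q/Stay} → row (-2,6) (3,2) (-3,1) (-3,1) (-2,0) (-2,0)
{L/t/In, L/t/Stay} → row (-2,6) (3,2) (1,-1) (1,-1) (-2,0) (-2,0)
{R/r/In, R/r/Stay} → row (5,5) (1,2) (-2,2) (-2,2) (-2,0) (-2,0)
{R/q/In} → row (5,5) (1,2) (1,2) (1,2) (-2,0) (-2,0)
{R/q/Stay} → row (5,5) (1,2) (-3,1) (-3,1) (-2,0) (-2,0)
{R/t/In, R/t/Stay} → row (5,5) (1,2) (1,-1) (1,-1) (-2,0) (-2,0)
That's 8 distinct rows out of 12 strategies.

8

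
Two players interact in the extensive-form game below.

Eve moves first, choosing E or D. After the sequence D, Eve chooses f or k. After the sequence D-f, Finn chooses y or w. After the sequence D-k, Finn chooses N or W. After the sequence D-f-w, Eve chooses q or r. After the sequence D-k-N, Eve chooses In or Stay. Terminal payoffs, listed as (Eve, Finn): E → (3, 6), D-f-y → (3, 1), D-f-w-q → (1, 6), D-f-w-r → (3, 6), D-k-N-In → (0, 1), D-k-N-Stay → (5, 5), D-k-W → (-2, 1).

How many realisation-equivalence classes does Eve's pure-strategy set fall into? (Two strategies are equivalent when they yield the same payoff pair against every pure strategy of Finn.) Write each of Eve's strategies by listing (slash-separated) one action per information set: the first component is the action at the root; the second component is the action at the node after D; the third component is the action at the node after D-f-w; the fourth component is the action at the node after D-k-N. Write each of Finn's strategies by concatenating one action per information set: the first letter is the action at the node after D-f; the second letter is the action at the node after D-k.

5

Eve has 16 pure strategies: E/f/q/In, E/f/q/Stay, E/f/r/In, E/f/r/Stay, E/k/q/In, E/k/q/Stay, E/k/r/In, E/k/r/Stay, D/f/q/In, D/f/q/Stay, D/f/r/In, D/f/r/Stay, D/k/q/In, D/k/q/Stay, D/k/r/In, D/k/r/Stay. Columns: yN, yW, wN, wW.
{E/f/q/In, E/f/q/Stay, E/f/r/In, E/f/r/Stay, E/k/q/In, E/k/q/Stay, E/k/r/In, E/k/r/Stay} → row (3,6) (3,6) (3,6) (3,6)
{D/f/q/In, D/f/q/Stay} → row (3,1) (3,1) (1,6) (1,6)
{D/f/r/In, D/f/r/Stay} → row (3,1) (3,1) (3,6) (3,6)
{D/k/q/In, D/k/r/In} → row (0,1) (-2,1) (0,1) (-2,1)
{D/k/q/Stay, D/k/r/Stay} → row (5,5) (-2,1) (5,5) (-2,1)
That's 5 distinct rows out of 16 strategies.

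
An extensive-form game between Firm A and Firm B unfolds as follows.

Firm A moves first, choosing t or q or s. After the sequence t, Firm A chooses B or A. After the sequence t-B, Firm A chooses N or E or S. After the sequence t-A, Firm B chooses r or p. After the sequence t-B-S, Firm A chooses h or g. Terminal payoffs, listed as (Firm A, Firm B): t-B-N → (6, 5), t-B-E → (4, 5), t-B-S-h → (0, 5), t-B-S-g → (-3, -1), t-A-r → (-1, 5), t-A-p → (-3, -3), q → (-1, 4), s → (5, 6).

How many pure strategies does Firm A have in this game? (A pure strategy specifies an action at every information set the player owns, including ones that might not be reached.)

36

Firm A owns the root with actions {t, q, s} — three choices.
Firm A owns the node after t with actions {B, A} — two choices.
Firm A owns the node after t-B with actions {N, E, S} — three choices.
Firm A owns the node after t-B-S with actions {h, g} — two choices.
A pure strategy fixes one action at each information set independently, so the count is the product 3 × 2 × 3 × 2 = 36.
(For reference, Firm B has 2 pure strategies, giving a 36×2 normal-form matrix.)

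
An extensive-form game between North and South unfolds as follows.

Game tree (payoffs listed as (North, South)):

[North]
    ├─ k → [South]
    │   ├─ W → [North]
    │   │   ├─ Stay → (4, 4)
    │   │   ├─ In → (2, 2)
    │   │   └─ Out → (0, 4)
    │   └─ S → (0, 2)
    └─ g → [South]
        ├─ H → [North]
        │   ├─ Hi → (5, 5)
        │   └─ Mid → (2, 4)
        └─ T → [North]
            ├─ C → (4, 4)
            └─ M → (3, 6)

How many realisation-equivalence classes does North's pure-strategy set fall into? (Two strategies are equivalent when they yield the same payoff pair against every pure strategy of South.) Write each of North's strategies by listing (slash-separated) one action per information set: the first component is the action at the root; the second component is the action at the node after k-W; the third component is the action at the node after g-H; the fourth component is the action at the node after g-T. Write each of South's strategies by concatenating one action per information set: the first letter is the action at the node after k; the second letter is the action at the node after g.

7

North has 24 pure strategies: k/Stay/Hi/C, k/Stay/Hi/M, k/Stay/Mid/C, k/Stay/Mid/M, k/In/Hi/C, k/In/Hi/M, k/In/Mid/C, k/In/Mid/M, k/Out/Hi/C, k/Out/Hi/M, k/Out/Mid/C, k/Out/Mid/M, g/Stay/Hi/C, g/Stay/Hi/M, g/Stay/Mid/C, g/Stay/Mid/M, g/In/Hi/C, g/In/Hi/M, g/In/Mid/C, g/In/Mid/M, g/Out/Hi/C, g/Out/Hi/M, g/Out/Mid/C, g/Out/Mid/M. Columns: WH, WT, SH, ST.
{k/Stay/Hi/C, k/Stay/Hi/M, k/Stay/Mid/C, k/Stay/Mid/M} → row (4,4) (4,4) (0,2) (0,2)
{k/In/Hi/C, k/In/Hi/M, k/In/Mid/C, k/In/Mid/M} → row (2,2) (2,2) (0,2) (0,2)
{k/Out/Hi/C, k/Out/Hi/M, k/Out/Mid/C, k/Out/Mid/M} → row (0,4) (0,4) (0,2) (0,2)
{g/Stay/Hi/C, g/In/Hi/C, g/Out/Hi/C} → row (5,5) (4,4) (5,5) (4,4)
{g/Stay/Hi/M, g/In/Hi/M, g/Out/Hi/M} → row (5,5) (3,6) (5,5) (3,6)
{g/Stay/Mid/C, g/In/Mid/C, g/Out/Mid/C} → row (2,4) (4,4) (2,4) (4,4)
{g/Stay/Mid/M, g/In/Mid/M, g/Out/Mid/M} → row (2,4) (3,6) (2,4) (3,6)
That's 7 distinct rows out of 24 strategies.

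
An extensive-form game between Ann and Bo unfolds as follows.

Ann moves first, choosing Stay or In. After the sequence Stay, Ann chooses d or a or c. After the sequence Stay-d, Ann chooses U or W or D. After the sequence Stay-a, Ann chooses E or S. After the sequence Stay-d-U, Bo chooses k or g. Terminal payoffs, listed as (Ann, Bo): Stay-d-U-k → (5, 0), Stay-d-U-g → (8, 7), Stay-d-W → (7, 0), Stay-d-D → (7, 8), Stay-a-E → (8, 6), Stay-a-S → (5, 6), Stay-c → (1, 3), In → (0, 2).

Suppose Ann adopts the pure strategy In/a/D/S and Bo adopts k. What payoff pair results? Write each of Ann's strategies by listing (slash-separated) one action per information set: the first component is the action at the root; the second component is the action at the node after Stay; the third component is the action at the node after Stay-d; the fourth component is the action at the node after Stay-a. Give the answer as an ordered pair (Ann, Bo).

Trace the play path from the root:
  Ann plays In
→ terminal payoff (0, 2).
(Ann's choice at the node after Stay is never reached on this path, so it doesn't affect the outcome.)

(0, 2)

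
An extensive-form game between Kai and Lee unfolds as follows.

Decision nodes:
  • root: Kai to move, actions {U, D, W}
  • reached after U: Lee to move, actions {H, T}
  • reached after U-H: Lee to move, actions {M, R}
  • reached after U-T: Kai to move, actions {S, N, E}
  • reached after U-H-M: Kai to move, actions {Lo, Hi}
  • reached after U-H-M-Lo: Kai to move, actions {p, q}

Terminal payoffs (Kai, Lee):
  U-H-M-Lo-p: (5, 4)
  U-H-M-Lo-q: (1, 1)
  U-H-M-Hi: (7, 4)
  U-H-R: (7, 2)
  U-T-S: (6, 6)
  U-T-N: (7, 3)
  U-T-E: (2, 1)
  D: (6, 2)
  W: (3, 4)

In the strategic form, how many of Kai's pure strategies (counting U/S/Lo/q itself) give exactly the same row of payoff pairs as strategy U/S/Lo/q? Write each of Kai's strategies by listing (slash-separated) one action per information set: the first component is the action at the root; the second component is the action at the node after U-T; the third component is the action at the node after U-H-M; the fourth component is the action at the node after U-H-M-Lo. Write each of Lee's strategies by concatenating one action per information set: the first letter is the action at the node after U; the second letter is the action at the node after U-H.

Row for U/S/Lo/q (columns HM, HR, TM, TR): (1,1) (7,2) (6,6) (6,6).
Every one of Kai's information sets is on the play path for some reply by Lee when Kai follows U/S/Lo/q.
Changing the action at any of them therefore changes at least one column, so only U/S/Lo/q itself gives this row.

1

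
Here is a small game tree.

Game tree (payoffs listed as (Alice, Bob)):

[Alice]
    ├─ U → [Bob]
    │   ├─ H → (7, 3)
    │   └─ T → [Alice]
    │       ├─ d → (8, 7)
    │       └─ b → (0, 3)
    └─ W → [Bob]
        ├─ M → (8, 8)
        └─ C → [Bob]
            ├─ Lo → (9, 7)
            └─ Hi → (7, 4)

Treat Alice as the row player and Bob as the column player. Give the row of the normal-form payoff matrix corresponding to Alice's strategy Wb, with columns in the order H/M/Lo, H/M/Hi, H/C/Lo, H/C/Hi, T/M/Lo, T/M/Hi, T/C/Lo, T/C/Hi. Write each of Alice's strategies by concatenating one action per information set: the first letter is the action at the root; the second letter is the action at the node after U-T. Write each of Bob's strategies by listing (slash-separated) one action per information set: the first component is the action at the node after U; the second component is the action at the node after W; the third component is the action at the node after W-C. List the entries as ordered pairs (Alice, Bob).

(8,8) (8,8) (9,7) (7,4) (8,8) (8,8) (9,7) (7,4)

vs H/M/Lo: Alice plays W → Bob plays M at [W] → (8, 8)
vs H/M/Hi: Alice plays W → Bob plays M at [W] → (8, 8)
vs H/C/Lo: Alice plays W → Bob plays C at [W] → Bob plays Lo at [W-C] → (9, 7)
vs H/C/Hi: Alice plays W → Bob plays C at [W] → Bob plays Hi at [W-C] → (7, 4)
vs T/M/Lo: Alice plays W → Bob plays M at [W] → (8, 8)
vs T/M/Hi: Alice plays W → Bob plays M at [W] → (8, 8)
vs T/C/Lo: Alice plays W → Bob plays C at [W] → Bob plays Lo at [W-C] → (9, 7)
vs T/C/Hi: Alice plays W → Bob plays C at [W] → Bob plays Hi at [W-C] → (7, 4)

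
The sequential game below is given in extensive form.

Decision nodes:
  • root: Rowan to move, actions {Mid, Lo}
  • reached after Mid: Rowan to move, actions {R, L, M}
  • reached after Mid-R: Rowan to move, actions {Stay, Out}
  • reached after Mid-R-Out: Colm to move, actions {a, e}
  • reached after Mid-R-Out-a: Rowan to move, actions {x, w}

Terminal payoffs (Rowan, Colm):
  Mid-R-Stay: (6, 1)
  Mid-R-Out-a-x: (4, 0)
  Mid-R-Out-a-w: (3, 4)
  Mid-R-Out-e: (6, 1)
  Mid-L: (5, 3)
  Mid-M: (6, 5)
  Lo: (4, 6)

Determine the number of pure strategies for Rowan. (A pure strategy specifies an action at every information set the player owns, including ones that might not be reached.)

24

Rowan owns the root with actions {Mid, Lo} — two choices.
Rowan owns the node after Mid with actions {R, L, M} — three choices.
Rowan owns the node after Mid-R with actions {Stay, Out} — two choices.
Rowan owns the node after Mid-R-Out-a with actions {x, w} — two choices.
A pure strategy fixes one action at each information set independently, so the count is the product 2 × 3 × 2 × 2 = 24.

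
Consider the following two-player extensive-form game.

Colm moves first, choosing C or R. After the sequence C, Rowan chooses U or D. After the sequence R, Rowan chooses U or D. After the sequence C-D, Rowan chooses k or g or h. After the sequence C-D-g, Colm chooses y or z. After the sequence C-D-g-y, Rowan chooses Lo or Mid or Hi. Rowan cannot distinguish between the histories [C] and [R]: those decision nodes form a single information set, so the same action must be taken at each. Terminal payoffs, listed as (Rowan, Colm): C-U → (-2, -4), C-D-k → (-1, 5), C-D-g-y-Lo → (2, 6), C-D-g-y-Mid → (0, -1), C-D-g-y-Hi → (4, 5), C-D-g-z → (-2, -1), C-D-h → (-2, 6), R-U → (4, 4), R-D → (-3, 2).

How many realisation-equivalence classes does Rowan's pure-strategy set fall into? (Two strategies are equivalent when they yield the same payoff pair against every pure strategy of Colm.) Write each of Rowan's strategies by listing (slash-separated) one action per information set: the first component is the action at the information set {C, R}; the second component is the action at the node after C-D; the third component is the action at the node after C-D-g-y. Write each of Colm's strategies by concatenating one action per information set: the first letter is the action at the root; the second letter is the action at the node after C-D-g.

Rowan has 18 pure strategies: U/k/Lo, U/k/Mid, U/k/Hi, U/g/Lo, U/g/Mid, U/g/Hi, U/h/Lo, U/h/Mid, U/h/Hi, D/k/Lo, D/k/Mid, D/k/Hi, D/g/Lo, D/g/Mid, D/g/Hi, D/h/Lo, D/h/Mid, D/h/Hi. Columns: Cy, Cz, Ry, Rz.
{U/k/Lo, U/k/Mid, U/k/Hi, U/g/Lo, U/g/Mid, U/g/Hi, U/h/Lo, U/h/Mid, U/h/Hi} → row (-2,-4) (-2,-4) (4,4) (4,4)
{D/k/Lo, D/k/Mid, D/k/Hi} → row (-1,5) (-1,5) (-3,2) (-3,2)
{D/g/Lo} → row (2,6) (-2,-1) (-3,2) (-3,2)
{D/g/Mid} → row (0,-1) (-2,-1) (-3,2) (-3,2)
{D/g/Hi} → row (4,5) (-2,-1) (-3,2) (-3,2)
{D/h/Lo, D/h/Mid, D/h/Hi} → row (-2,6) (-2,6) (-3,2) (-3,2)
That's 6 distinct rows out of 18 strategies.

6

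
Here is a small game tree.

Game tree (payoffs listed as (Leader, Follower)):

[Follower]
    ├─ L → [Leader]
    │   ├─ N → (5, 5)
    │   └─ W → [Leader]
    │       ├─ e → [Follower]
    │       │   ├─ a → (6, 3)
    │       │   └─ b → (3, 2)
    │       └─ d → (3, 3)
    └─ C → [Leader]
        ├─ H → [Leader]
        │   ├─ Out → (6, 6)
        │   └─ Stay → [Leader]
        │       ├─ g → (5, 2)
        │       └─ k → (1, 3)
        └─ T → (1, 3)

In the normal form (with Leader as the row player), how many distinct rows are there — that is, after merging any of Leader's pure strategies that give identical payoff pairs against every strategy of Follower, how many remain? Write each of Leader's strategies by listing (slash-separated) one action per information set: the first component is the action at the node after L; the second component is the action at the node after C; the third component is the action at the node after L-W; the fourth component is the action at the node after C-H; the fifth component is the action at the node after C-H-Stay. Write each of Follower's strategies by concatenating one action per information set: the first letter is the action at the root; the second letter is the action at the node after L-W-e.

9

Leader has 32 pure strategies: N/H/e/Out/g, N/H/e/Out/k, N/H/e/Stay/g, N/H/e/Stay/k, N/H/d/Out/g, N/H/d/Out/k, N/H/d/Stay/g, N/H/d/Stay/k, N/T/e/Out/g, N/T/e/Out/k, N/T/e/Stay/g, N/T/e/Stay/k, N/T/d/Out/g, N/T/d/Out/k, N/T/d/Stay/g, N/T/d/Stay/k, W/H/e/Out/g, W/H/e/Out/k, W/H/e/Stay/g, W/H/e/Stay/k, W/H/d/Out/g, W/H/d/Out/k, W/H/d/Stay/g, W/H/d/Stay/k, W/T/e/Out/g, W/T/e/Out/k, W/T/e/Stay/g, W/T/e/Stay/k, W/T/d/Out/g, W/T/d/Out/k, W/T/d/Stay/g, W/T/d/Stay/k. Columns: La, Lb, Ca, Cb.
{N/H/e/Out/g, N/H/e/Out/k, N/H/d/Out/g, N/H/d/Out/k} → row (5,5) (5,5) (6,6) (6,6)
{N/H/e/Stay/g, N/H/d/Stay/g} → row (5,5) (5,5) (5,2) (5,2)
{N/H/e/Stay/k, N/H/d/Stay/k, N/T/e/Out/g, N/T/e/Out/k, N/T/e/Stay/g, N/T/e/Stay/k, N/T/d/Out/g, N/T/d/Out/k, N/T/d/Stay/g, N/T/d/Stay/k} → row (5,5) (5,5) (1,3) (1,3)
{W/H/e/Out/g, W/H/e/Out/k} → row (6,3) (3,2) (6,6) (6,6)
{W/H/e/Stay/g} → row (6,3) (3,2) (5,2) (5,2)
{W/H/e/Stay/k, W/T/e/Out/g, W/T/e/Out/k, W/T/e/Stay/g, W/T/e/Stay/k} → row (6,3) (3,2) (1,3) (1,3)
{W/H/d/Out/g, W/H/d/Out/k} → row (3,3) (3,3) (6,6) (6,6)
{W/H/d/Stay/g} → row (3,3) (3,3) (5,2) (5,2)
{W/H/d/Stay/k, W/T/d/Out/g, W/T/d/Out/k, W/T/d/Stay/g, W/T/d/Stay/k} → row (3,3) (3,3) (1,3) (1,3)
That's 9 distinct rows out of 32 strategies.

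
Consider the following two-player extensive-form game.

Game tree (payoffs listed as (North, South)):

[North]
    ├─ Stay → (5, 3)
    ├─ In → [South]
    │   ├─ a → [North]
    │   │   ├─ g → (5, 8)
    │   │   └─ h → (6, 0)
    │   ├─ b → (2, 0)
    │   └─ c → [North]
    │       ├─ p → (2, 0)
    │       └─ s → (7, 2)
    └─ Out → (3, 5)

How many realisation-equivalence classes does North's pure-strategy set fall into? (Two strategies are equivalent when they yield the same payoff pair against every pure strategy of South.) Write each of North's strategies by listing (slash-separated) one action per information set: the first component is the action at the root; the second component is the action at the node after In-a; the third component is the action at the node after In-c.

North has 12 pure strategies: Stay/g/p, Stay/g/s, Stay/h/p, Stay/h/s, In/g/p, In/g/s, In/h/p, In/h/s, Out/g/p, Out/g/s, Out/h/p, Out/h/s. Columns: a, b, c.
{Stay/g/p, Stay/g/s, Stay/h/p, Stay/h/s} → row (5,3) (5,3) (5,3)
{In/g/p} → row (5,8) (2,0) (2,0)
{In/g/s} → row (5,8) (2,0) (7,2)
{In/h/p} → row (6,0) (2,0) (2,0)
{In/h/s} → row (6,0) (2,0) (7,2)
{Out/g/p, Out/g/s, Out/h/p, Out/h/s} → row (3,5) (3,5) (3,5)
That's 6 distinct rows out of 12 strategies.

6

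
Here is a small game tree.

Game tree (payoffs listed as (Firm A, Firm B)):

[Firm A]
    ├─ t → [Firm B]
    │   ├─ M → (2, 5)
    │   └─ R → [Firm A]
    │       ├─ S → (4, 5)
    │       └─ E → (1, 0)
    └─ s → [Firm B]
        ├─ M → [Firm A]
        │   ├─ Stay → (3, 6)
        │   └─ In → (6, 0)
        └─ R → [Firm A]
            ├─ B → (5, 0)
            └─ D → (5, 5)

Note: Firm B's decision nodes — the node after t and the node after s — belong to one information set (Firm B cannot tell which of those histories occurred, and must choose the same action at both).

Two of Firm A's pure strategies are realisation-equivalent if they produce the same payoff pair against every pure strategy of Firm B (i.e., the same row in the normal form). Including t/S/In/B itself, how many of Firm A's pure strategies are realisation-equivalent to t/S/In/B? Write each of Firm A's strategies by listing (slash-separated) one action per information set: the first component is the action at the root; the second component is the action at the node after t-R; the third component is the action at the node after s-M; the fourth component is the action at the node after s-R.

4

Row for t/S/In/B (columns M, R): (2,5) (4,5).
Under t/S/In/B, Firm A's choice at the node after s-M and at the node after s-R can never be reached regardless of what Firm B does, so varying those choices leaves every outcome unchanged.
Holding the reachable choices fixed and varying the unreachable ones freely already gives 2 × 2 = 4 equivalent strategies.
No other strategy reproduces this row, so those 4 are the full class: t/S/Stay/B, t/S/Stay/D, t/S/In/B, t/S/In/D.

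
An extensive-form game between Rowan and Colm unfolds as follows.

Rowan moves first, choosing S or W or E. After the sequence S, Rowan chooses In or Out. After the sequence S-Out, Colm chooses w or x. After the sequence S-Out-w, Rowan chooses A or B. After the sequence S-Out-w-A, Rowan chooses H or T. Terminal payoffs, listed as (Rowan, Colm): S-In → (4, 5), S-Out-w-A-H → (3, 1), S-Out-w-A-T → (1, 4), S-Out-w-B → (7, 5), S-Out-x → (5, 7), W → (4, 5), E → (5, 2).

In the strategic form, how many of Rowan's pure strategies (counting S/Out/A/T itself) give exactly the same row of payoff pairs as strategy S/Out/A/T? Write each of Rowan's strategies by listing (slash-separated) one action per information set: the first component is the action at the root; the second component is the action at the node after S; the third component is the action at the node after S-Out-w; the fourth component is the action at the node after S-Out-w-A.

1

Row for S/Out/A/T (columns w, x): (1,4) (5,7).
Every one of Rowan's information sets is on the play path for some reply by Colm when Rowan follows S/Out/A/T.
Changing the action at any of them therefore changes at least one column, so only S/Out/A/T itself gives this row.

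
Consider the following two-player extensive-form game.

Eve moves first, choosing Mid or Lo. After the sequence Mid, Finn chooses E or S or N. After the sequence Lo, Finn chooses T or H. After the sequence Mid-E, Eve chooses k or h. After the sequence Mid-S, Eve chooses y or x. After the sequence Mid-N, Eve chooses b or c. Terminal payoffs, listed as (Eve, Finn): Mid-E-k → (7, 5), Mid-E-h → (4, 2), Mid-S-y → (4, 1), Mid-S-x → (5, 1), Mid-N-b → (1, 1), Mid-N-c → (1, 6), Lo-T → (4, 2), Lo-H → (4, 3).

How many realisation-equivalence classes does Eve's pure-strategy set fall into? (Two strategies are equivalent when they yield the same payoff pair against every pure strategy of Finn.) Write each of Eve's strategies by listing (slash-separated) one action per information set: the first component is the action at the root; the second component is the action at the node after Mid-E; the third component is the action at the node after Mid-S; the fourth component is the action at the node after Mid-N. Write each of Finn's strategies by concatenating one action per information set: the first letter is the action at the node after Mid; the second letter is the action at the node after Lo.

Eve has 16 pure strategies: Mid/k/y/b, Mid/k/y/c, Mid/k/x/b, Mid/k/x/c, Mid/h/y/b, Mid/h/y/c, Mid/h/x/b, Mid/h/x/c, Lo/k/y/b, Lo/k/y/c, Lo/k/x/b, Lo/k/x/c, Lo/h/y/b, Lo/h/y/c, Lo/h/x/b, Lo/h/x/c. Columns: ET, EH, ST, SH, NT, NH.
{Mid/k/y/b} → row (7,5) (7,5) (4,1) (4,1) (1,1) (1,1)
{Mid/k/y/c} → row (7,5) (7,5) (4,1) (4,1) (1,6) (1,6)
{Mid/k/x/b} → row (7,5) (7,5) (5,1) (5,1) (1,1) (1,1)
{Mid/k/x/c} → row (7,5) (7,5) (5,1) (5,1) (1,6) (1,6)
{Mid/h/y/b} → row (4,2) (4,2) (4,1) (4,1) (1,1) (1,1)
{Mid/h/y/c} → row (4,2) (4,2) (4,1) (4,1) (1,6) (1,6)
{Mid/h/x/b} → row (4,2) (4,2) (5,1) (5,1) (1,1) (1,1)
{Mid/h/x/c} → row (4,2) (4,2) (5,1) (5,1) (1,6) (1,6)
{Lo/k/y/b, Lo/k/y/c, Lo/k/x/b, Lo/k/x/c, Lo/h/y/b, Lo/h/y/c, Lo/h/x/b, Lo/h/x/c} → row (4,2) (4,3) (4,2) (4,3) (4,2) (4,3)
That's 9 distinct rows out of 16 strategies.

9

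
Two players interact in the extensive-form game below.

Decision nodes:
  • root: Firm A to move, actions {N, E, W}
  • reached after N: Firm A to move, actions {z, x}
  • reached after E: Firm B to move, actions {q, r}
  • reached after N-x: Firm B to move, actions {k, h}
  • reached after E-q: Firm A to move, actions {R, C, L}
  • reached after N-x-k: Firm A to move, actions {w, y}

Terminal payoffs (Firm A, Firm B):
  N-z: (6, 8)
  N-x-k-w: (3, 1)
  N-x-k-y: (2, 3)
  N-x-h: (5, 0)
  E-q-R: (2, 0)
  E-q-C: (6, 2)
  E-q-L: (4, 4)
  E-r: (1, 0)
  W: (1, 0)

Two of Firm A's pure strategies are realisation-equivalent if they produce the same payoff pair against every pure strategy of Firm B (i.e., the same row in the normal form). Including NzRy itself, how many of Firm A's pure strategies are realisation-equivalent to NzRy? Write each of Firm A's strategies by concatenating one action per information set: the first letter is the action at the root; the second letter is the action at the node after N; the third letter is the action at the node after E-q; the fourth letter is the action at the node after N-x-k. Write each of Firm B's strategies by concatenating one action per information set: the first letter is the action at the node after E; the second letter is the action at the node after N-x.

Row for NzRy (columns qk, qh, rk, rh): (6,8) (6,8) (6,8) (6,8).
Under NzRy, Firm A's choice at the node after E-q and at the node after N-x-k can never be reached regardless of what Firm B does, so varying those choices leaves every outcome unchanged.
Holding the reachable choices fixed and varying the unreachable ones freely already gives 3 × 2 = 6 equivalent strategies.
No other strategy reproduces this row, so those 6 are the full class: NzRw, NzRy, NzCw, NzCy, NzLw, NzLy.

6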